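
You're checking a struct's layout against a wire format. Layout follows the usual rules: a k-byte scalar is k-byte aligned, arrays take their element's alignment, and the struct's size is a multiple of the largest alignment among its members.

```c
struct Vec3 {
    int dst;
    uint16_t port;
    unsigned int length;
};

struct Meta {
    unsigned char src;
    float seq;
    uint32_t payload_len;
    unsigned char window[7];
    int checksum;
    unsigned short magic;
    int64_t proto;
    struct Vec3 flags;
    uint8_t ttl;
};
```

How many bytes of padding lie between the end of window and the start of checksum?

Vec3: dst at 0 (size 4, align 4) → ends 4; port at 4 (size 2, align 2) → ends 6; pad 2 to align 4 for length; length at 8 (size 4, align 4) → ends 12; total 12 bytes, alignment 4
src at 0 (size 1, align 1) → ends 1
pad 3 to align 4 for seq
seq at 4 (size 4, align 4) → ends 8
payload_len at 8 (size 4, align 4) → ends 12
window at 12 (size 7, align 1) → ends 19
pad 1 to align 4 for checksum
checksum at 20 (size 4, align 4) → ends 24

1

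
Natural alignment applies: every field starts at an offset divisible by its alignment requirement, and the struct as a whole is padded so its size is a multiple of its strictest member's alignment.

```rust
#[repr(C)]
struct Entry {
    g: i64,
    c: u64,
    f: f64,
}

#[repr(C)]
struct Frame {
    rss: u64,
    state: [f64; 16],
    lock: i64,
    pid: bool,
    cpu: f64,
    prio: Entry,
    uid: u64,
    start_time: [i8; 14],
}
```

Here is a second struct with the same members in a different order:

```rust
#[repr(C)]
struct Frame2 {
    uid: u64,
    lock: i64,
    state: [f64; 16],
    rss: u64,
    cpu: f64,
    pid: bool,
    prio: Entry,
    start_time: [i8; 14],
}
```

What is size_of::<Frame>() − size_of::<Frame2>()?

0

Entry: g at 0 (size 8, align 8) → ends 8; c at 8 (size 8, align 8) → ends 16; f at 16 (size 8, align 8) → ends 24; total 24 bytes, alignment 8
rss at 0 (size 8, align 8) → ends 8
state at 8 (size 128, align 8) → ends 136
lock at 136 (size 8, align 8) → ends 144
pid at 144 (size 1, align 1) → ends 145
pad 7 to align 8 for cpu
cpu at 152 (size 8, align 8) → ends 160
prio at 160 (size 24, align 8) → ends 184
uid at 184 (size 8, align 8) → ends 192
start_time at 192 (size 14, align 1) → ends 206
tail pad 2 to reach multiple of 8
total 208 bytes, alignment 8
— Frame2 —
uid at 0 (size 8, align 8) → ends 8
lock at 8 (size 8, align 8) → ends 16
state at 16 (size 128, align 8) → ends 144
rss at 144 (size 8, align 8) → ends 152
cpu at 152 (size 8, align 8) → ends 160
pid at 160 (size 1, align 1) → ends 161
pad 7 to align 8 for prio
prio at 168 (size 24, align 8) → ends 192
start_time at 192 (size 14, align 1) → ends 206
tail pad 2 to reach multiple of 8
total 208 bytes, alignment 8
208 − 208 = 0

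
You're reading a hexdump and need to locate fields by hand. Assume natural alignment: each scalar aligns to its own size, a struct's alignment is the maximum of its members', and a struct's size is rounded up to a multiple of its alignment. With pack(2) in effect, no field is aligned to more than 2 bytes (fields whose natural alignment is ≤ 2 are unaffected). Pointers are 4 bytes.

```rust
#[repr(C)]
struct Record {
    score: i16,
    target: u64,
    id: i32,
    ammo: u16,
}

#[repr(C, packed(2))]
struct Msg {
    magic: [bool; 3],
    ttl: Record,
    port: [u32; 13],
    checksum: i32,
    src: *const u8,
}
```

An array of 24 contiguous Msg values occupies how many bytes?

2112

Record: @0: score [2B, align 2] → 2; +6 pad (align 8); @8: target [8B, align 8] → 16; @16: id [4B, align 4] → 20; @20: ammo [2B, align 2] → 22; +2 tail pad (align 8); size 24, align 8
@0: magic [3B, align 1] → 3
+1 pad (align 2)
@4: ttl [24B, align 2] → 28
@28: port [52B, align 2] → 80
@80: checksum [4B, align 2] → 84
@84: src [4B, align 2] → 88
size 88, align 2
array of 24: 24 × 88 = 2112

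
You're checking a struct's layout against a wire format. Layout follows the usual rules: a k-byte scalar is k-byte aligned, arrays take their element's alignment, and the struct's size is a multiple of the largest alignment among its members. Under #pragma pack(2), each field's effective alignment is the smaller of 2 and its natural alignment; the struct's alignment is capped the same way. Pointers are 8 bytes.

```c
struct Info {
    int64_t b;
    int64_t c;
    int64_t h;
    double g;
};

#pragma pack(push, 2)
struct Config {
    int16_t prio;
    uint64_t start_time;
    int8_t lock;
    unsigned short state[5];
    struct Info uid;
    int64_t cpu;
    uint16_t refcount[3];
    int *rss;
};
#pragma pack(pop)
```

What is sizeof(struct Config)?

76

Info: @0: b [8B, align 8] → 8; @8: c [8B, align 8] → 16; @16: h [8B, align 8] → 24; @24: g [8B, align 8] → 32; size 32, align 8
@0: prio [2B, align 2] → 2
@2: start_time [8B, align 2] → 10
@10: lock [1B, align 1] → 11
+1 pad (align 2)
@12: state [10B, align 2] → 22
@22: uid [32B, align 2] → 54
@54: cpu [8B, align 2] → 62
@62: refcount [6B, align 2] → 68
@68: rss [8B, align 2] → 76
size 76, align 2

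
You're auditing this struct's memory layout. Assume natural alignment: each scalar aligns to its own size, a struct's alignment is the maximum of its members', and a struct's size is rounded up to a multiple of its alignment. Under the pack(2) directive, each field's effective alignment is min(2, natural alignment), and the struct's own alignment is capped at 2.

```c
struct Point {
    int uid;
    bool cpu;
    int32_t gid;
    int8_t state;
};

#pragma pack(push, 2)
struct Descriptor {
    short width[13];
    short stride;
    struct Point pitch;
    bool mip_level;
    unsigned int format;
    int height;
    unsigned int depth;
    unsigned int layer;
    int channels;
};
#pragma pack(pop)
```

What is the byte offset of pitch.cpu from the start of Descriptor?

Point: uid at 0 (size 4, align 4) → ends 4; cpu at 4 (size 1, align 1) → ends 5; pad 3 to align 4 for gid; gid at 8 (size 4, align 4) → ends 12; state at 12 (size 1, align 1) → ends 13; tail pad 3 to reach multiple of 4; total 16 bytes, alignment 4
width at 0 (size 26, align 2) → ends 26
stride at 26 (size 2, align 2) → ends 28
pitch at 28 (size 16, align 2) → ends 44
within Point: cpu at 4
28 + 4 = 32

32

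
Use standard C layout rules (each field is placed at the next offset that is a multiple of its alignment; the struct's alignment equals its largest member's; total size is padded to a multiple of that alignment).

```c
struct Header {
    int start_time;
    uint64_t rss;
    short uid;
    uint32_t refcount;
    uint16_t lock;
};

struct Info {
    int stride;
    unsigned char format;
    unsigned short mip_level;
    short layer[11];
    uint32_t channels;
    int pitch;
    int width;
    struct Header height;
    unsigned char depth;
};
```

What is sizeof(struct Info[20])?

1760

Header: start_time at 0 (size 4, align 4) → ends 4; pad 4 to align 8 for rss; rss at 8 (size 8, align 8) → ends 16; uid at 16 (size 2, align 2) → ends 18; pad 2 to align 4 for refcount; refcount at 20 (size 4, align 4) → ends 24; lock at 24 (size 2, align 2) → ends 26; tail pad 6 to reach multiple of 8; total 32 bytes, alignment 8
stride at 0 (size 4, align 4) → ends 4
format at 4 (size 1, align 1) → ends 5
pad 1 to align 2 for mip_level
mip_level at 6 (size 2, align 2) → ends 8
layer at 8 (size 22, align 2) → ends 30
pad 2 to align 4 for channels
channels at 32 (size 4, align 4) → ends 36
pitch at 36 (size 4, align 4) → ends 40
width at 40 (size 4, align 4) → ends 44
pad 4 to align 8 for height
height at 48 (size 32, align 8) → ends 80
depth at 80 (size 1, align 1) → ends 81
tail pad 7 to reach multiple of 8
total 88 bytes, alignment 8
array of 20: 20 × 88 = 1760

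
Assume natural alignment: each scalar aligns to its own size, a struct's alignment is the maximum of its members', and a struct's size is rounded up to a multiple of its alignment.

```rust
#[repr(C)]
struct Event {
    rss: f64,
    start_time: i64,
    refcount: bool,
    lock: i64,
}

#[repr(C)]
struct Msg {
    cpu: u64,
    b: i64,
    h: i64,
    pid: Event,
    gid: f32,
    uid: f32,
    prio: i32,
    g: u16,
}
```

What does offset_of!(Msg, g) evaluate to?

68

Event: 0..8  rss  (8B, 8-aligned); 8..16  start_time  (8B, 8-aligned); 16..17  refcount  (1B, 1-aligned); 17..24  -- padding (7B); 24..32  lock  (8B, 8-aligned); sizeof = 32, alignof = 8
0..8  cpu  (8B, 8-aligned)
8..16  b  (8B, 8-aligned)
16..24  h  (8B, 8-aligned)
24..56  pid  (32B, 8-aligned)
56..60  gid  (4B, 4-aligned)
60..64  uid  (4B, 4-aligned)
64..68  prio  (4B, 4-aligned)
68..70  g  (2B, 2-aligned)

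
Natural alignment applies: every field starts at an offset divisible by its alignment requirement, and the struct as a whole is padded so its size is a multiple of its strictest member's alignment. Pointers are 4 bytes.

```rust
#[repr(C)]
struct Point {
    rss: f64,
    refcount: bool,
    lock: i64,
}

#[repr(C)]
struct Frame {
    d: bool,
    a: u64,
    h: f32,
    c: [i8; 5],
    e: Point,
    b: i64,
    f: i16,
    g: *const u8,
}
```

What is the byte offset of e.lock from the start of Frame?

48

Point: @0: rss [8B, align 8] → 8; @8: refcount [1B, align 1] → 9; +7 pad (align 8); @16: lock [8B, align 8] → 24; size 24, align 8
@0: d [1B, align 1] → 1
+7 pad (align 8)
@8: a [8B, align 8] → 16
@16: h [4B, align 4] → 20
@20: c [5B, align 1] → 25
+7 pad (align 8)
@32: e [24B, align 8] → 56
within Point: lock at 16
32 + 16 = 48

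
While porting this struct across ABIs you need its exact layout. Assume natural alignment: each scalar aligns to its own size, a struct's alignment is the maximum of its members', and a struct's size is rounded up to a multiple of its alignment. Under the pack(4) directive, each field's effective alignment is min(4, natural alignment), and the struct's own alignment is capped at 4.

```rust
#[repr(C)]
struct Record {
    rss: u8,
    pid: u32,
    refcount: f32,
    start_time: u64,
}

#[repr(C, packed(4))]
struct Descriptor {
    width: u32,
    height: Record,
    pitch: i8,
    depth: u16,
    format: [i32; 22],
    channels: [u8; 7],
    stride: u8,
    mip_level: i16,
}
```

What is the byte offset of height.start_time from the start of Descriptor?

Record: @0: rss [1B, align 1] → 1; +3 pad (align 4); @4: pid [4B, align 4] → 8; @8: refcount [4B, align 4] → 12; +4 pad (align 8); @16: start_time [8B, align 8] → 24; size 24, align 8
@0: width [4B, align 4] → 4
@4: height [24B, align 4] → 28
within Record: start_time at 16
4 + 16 = 20

20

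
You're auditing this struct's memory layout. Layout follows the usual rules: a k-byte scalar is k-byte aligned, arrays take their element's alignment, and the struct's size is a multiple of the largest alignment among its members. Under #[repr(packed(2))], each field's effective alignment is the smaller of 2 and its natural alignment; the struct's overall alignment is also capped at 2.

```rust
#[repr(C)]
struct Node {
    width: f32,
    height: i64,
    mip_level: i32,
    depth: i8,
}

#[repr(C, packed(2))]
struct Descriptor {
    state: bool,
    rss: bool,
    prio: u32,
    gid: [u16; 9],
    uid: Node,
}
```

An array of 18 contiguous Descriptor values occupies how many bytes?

Node: @0: width [4B, align 4] → 4; +4 pad (align 8); @8: height [8B, align 8] → 16; @16: mip_level [4B, align 4] → 20; @20: depth [1B, align 1] → 21; +3 tail pad (align 8); size 24, align 8
@0: state [1B, align 1] → 1
@1: rss [1B, align 1] → 2
@2: prio [4B, align 2] → 6
@6: gid [18B, align 2] → 24
@24: uid [24B, align 2] → 48
size 48, align 2
array of 18: 18 × 48 = 864

864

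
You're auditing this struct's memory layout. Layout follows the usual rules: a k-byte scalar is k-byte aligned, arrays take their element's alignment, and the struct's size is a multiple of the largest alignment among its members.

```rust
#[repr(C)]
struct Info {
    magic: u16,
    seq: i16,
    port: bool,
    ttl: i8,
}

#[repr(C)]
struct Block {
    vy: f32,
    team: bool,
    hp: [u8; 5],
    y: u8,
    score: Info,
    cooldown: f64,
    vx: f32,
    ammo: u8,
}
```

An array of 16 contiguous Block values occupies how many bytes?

640

Info: magic at 0 (size 2, align 2) → ends 2; seq at 2 (size 2, align 2) → ends 4; port at 4 (size 1, align 1) → ends 5; ttl at 5 (size 1, align 1) → ends 6; total 6 bytes, alignment 2
vy at 0 (size 4, align 4) → ends 4
team at 4 (size 1, align 1) → ends 5
hp at 5 (size 5, align 1) → ends 10
y at 10 (size 1, align 1) → ends 11
pad 1 to align 2 for score
score at 12 (size 6, align 2) → ends 18
pad 6 to align 8 for cooldown
cooldown at 24 (size 8, align 8) → ends 32
vx at 32 (size 4, align 4) → ends 36
ammo at 36 (size 1, align 1) → ends 37
tail pad 3 to reach multiple of 8
total 40 bytes, alignment 8
array of 16: 16 × 40 = 640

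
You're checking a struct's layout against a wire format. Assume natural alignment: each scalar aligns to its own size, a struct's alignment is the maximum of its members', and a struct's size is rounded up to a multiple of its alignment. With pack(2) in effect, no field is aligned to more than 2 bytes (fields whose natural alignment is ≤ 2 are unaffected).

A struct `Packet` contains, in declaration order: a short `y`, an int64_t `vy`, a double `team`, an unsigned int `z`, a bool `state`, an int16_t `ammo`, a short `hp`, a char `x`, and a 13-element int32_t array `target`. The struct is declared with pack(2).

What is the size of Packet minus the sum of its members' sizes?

0..2  y  (2B, 2-aligned)
2..10  vy  (8B, 2-aligned)
10..18  team  (8B, 2-aligned)
18..22  z  (4B, 2-aligned)
22..23  state  (1B, 1-aligned)
23..24  -- padding (1B)
24..26  ammo  (2B, 2-aligned)
26..28  hp  (2B, 2-aligned)
28..29  x  (1B, 1-aligned)
29..30  -- padding (1B)
30..82  target  (52B, 2-aligned)
sizeof = 82, alignof = 2
data bytes 80, size 82 → padding 2

2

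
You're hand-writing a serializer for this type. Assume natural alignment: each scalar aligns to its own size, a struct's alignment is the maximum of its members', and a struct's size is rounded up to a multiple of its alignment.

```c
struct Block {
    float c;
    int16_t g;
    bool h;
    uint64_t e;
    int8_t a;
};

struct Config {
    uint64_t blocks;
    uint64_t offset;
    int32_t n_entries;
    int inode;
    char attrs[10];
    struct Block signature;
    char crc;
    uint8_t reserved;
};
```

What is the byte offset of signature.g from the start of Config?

44

Block: @0: c [4B, align 4] → 4; @4: g [2B, align 2] → 6; @6: h [1B, align 1] → 7; +1 pad (align 8); @8: e [8B, align 8] → 16; @16: a [1B, align 1] → 17; +7 tail pad (align 8); size 24, align 8
@0: blocks [8B, align 8] → 8
@8: offset [8B, align 8] → 16
@16: n_entries [4B, align 4] → 20
@20: inode [4B, align 4] → 24
@24: attrs [10B, align 1] → 34
+6 pad (align 8)
@40: signature [24B, align 8] → 64
within Block: g at 4
40 + 4 = 44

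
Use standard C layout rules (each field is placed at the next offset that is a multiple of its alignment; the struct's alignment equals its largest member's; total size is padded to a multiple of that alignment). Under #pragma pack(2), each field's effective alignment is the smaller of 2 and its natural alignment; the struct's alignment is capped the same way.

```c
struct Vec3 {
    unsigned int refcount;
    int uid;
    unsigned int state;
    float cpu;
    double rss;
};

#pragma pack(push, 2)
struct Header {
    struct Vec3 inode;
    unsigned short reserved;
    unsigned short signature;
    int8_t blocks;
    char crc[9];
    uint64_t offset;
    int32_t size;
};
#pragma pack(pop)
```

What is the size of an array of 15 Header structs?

750

Vec3: @0: refcount [4B, align 4] → 4; @4: uid [4B, align 4] → 8; @8: state [4B, align 4] → 12; @12: cpu [4B, align 4] → 16; @16: rss [8B, align 8] → 24; size 24, align 8
@0: inode [24B, align 2] → 24
@24: reserved [2B, align 2] → 26
@26: signature [2B, align 2] → 28
@28: blocks [1B, align 1] → 29
@29: crc [9B, align 1] → 38
@38: offset [8B, align 2] → 46
@46: size [4B, align 2] → 50
size 50, align 2
array of 15: 15 × 50 = 750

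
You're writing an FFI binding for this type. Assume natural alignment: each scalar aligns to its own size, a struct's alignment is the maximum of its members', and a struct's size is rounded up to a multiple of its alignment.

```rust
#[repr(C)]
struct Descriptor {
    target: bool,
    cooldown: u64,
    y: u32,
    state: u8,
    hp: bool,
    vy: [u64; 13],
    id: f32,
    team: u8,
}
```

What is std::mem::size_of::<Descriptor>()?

136

0..1  target  (1B, 1-aligned)
1..8  -- padding (7B)
8..16  cooldown  (8B, 8-aligned)
16..20  y  (4B, 4-aligned)
20..21  state  (1B, 1-aligned)
21..22  hp  (1B, 1-aligned)
22..24  -- padding (2B)
24..128  vy  (104B, 8-aligned)
128..132  id  (4B, 4-aligned)
132..133  team  (1B, 1-aligned)
133..136  -- tail padding (3B)
sizeof = 136, alignof = 8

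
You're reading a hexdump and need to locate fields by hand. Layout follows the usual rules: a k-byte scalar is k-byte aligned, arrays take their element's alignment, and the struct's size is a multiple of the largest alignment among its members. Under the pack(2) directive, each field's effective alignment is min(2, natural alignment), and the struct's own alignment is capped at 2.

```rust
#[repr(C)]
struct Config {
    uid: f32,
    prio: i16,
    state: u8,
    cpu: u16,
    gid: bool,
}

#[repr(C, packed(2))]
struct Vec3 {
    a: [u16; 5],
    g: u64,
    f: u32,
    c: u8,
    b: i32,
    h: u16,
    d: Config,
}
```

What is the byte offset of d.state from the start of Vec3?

36

Config: 0..4  uid  (4B, 4-aligned); 4..6  prio  (2B, 2-aligned); 6..7  state  (1B, 1-aligned); 7..8  -- padding (1B); 8..10  cpu  (2B, 2-aligned); 10..11  gid  (1B, 1-aligned); 11..12  -- tail padding (1B); sizeof = 12, alignof = 4
0..10  a  (10B, 2-aligned)
10..18  g  (8B, 2-aligned)
18..22  f  (4B, 2-aligned)
22..23  c  (1B, 1-aligned)
23..24  -- padding (1B)
24..28  b  (4B, 2-aligned)
28..30  h  (2B, 2-aligned)
30..42  d  (12B, 2-aligned)
within Config: state at 6
30 + 6 = 36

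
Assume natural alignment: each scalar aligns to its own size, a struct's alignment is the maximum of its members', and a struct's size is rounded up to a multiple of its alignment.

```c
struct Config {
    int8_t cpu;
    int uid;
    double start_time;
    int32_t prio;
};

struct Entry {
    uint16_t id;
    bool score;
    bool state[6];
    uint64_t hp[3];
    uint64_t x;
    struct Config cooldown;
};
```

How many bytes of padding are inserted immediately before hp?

Config: @0: cpu [1B, align 1] → 1; +3 pad (align 4); @4: uid [4B, align 4] → 8; @8: start_time [8B, align 8] → 16; @16: prio [4B, align 4] → 20; +4 tail pad (align 8); size 24, align 8
@0: id [2B, align 2] → 2
@2: score [1B, align 1] → 3
@3: state [6B, align 1] → 9
+7 pad (align 8)
@16: hp [24B, align 8] → 40

7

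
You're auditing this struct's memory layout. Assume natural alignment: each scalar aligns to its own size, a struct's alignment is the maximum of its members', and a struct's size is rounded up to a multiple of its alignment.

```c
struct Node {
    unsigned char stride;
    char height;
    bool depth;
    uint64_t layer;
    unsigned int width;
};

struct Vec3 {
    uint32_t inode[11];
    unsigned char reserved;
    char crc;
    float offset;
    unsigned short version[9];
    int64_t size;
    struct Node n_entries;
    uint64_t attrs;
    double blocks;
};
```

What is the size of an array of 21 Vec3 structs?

Node: 0..1  stride  (1B, 1-aligned); 1..2  height  (1B, 1-aligned); 2..3  depth  (1B, 1-aligned); 3..8  -- padding (5B); 8..16  layer  (8B, 8-aligned); 16..20  width  (4B, 4-aligned); 20..24  -- tail padding (4B); sizeof = 24, alignof = 8
0..44  inode  (44B, 4-aligned)
44..45  reserved  (1B, 1-aligned)
45..46  crc  (1B, 1-aligned)
46..48  -- padding (2B)
48..52  offset  (4B, 4-aligned)
52..70  version  (18B, 2-aligned)
70..72  -- padding (2B)
72..80  size  (8B, 8-aligned)
80..104  n_entries  (24B, 8-aligned)
104..112  attrs  (8B, 8-aligned)
112..120  blocks  (8B, 8-aligned)
sizeof = 120, alignof = 8
array of 21: 21 × 120 = 2520

2520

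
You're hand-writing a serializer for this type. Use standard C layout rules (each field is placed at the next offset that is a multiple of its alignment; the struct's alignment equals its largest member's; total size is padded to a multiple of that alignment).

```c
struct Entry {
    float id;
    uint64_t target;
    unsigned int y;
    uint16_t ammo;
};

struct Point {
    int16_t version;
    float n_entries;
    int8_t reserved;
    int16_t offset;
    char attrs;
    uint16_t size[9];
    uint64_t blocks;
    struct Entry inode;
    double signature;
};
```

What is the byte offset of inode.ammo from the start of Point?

60

Entry: id at 0 (size 4, align 4) → ends 4; pad 4 to align 8 for target; target at 8 (size 8, align 8) → ends 16; y at 16 (size 4, align 4) → ends 20; ammo at 20 (size 2, align 2) → ends 22; tail pad 2 to reach multiple of 8; total 24 bytes, alignment 8
version at 0 (size 2, align 2) → ends 2
pad 2 to align 4 for n_entries
n_entries at 4 (size 4, align 4) → ends 8
reserved at 8 (size 1, align 1) → ends 9
pad 1 to align 2 for offset
offset at 10 (size 2, align 2) → ends 12
attrs at 12 (size 1, align 1) → ends 13
pad 1 to align 2 for size
size at 14 (size 18, align 2) → ends 32
blocks at 32 (size 8, align 8) → ends 40
inode at 40 (size 24, align 8) → ends 64
within Entry: ammo at 20
40 + 20 = 60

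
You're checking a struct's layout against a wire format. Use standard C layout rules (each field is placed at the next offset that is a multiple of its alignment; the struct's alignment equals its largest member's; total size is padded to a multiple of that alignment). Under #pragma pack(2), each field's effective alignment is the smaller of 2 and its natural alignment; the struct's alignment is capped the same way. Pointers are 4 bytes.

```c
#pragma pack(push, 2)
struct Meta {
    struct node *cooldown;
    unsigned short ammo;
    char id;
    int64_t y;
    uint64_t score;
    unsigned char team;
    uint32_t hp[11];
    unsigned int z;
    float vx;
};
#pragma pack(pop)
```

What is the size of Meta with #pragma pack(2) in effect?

78

@0: cooldown [4B, align 2] → 4
@4: ammo [2B, align 2] → 6
@6: id [1B, align 1] → 7
+1 pad (align 2)
@8: y [8B, align 2] → 16
@16: score [8B, align 2] → 24
@24: team [1B, align 1] → 25
+1 pad (align 2)
@26: hp [44B, align 2] → 70
@70: z [4B, align 2] → 74
@74: vx [4B, align 2] → 78
size 78, align 2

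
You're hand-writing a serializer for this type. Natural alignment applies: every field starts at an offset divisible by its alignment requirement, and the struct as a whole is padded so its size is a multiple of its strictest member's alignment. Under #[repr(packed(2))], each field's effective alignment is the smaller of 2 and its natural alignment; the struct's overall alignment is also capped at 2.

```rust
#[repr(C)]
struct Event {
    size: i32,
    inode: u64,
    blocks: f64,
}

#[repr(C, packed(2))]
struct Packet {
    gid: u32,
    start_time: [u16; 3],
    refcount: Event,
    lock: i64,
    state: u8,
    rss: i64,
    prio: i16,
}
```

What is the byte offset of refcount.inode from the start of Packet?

18

Event: 0..4  size  (4B, 4-aligned); 4..8  -- padding (4B); 8..16  inode  (8B, 8-aligned); 16..24  blocks  (8B, 8-aligned); sizeof = 24, alignof = 8
0..4  gid  (4B, 2-aligned)
4..10  start_time  (6B, 2-aligned)
10..34  refcount  (24B, 2-aligned)
within Event: inode at 8
10 + 8 = 18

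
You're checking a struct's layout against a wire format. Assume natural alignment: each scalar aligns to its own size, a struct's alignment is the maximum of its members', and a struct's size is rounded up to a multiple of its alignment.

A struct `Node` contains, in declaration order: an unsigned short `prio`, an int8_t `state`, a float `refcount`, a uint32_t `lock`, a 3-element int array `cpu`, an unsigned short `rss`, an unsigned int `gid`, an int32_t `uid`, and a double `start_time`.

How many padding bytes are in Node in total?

7

prio at 0 (size 2, align 2) → ends 2
state at 2 (size 1, align 1) → ends 3
pad 1 to align 4 for refcount
refcount at 4 (size 4, align 4) → ends 8
lock at 8 (size 4, align 4) → ends 12
cpu at 12 (size 12, align 4) → ends 24
rss at 24 (size 2, align 2) → ends 26
pad 2 to align 4 for gid
gid at 28 (size 4, align 4) → ends 32
uid at 32 (size 4, align 4) → ends 36
pad 4 to align 8 for start_time
start_time at 40 (size 8, align 8) → ends 48
total 48 bytes, alignment 8
data bytes 41, size 48 → padding 7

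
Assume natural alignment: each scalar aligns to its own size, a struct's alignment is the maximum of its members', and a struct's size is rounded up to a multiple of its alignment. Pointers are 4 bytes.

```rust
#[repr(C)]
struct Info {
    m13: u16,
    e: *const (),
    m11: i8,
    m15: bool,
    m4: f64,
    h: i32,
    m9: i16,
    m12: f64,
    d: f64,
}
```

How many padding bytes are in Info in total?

10

0..2  m13  (2B, 2-aligned)
2..4  -- padding (2B)
4..8  e  (4B, 4-aligned)
8..9  m11  (1B, 1-aligned)
9..10  m15  (1B, 1-aligned)
10..16  -- padding (6B)
16..24  m4  (8B, 8-aligned)
24..28  h  (4B, 4-aligned)
28..30  m9  (2B, 2-aligned)
30..32  -- padding (2B)
32..40  m12  (8B, 8-aligned)
40..48  d  (8B, 8-aligned)
sizeof = 48, alignof = 8
data bytes 38, size 48 → padding 10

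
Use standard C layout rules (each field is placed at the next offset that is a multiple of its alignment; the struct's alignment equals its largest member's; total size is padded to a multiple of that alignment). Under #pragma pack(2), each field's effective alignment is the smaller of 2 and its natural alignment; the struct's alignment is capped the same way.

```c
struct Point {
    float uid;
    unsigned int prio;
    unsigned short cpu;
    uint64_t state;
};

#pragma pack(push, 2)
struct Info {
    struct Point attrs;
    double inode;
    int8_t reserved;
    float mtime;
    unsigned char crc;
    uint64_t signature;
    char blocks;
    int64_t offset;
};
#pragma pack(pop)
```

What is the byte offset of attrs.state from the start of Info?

16

Point: uid at 0 (size 4, align 4) → ends 4; prio at 4 (size 4, align 4) → ends 8; cpu at 8 (size 2, align 2) → ends 10; pad 6 to align 8 for state; state at 16 (size 8, align 8) → ends 24; total 24 bytes, alignment 8
attrs at 0 (size 24, align 2) → ends 24
within Point: state at 16
0 + 16 = 16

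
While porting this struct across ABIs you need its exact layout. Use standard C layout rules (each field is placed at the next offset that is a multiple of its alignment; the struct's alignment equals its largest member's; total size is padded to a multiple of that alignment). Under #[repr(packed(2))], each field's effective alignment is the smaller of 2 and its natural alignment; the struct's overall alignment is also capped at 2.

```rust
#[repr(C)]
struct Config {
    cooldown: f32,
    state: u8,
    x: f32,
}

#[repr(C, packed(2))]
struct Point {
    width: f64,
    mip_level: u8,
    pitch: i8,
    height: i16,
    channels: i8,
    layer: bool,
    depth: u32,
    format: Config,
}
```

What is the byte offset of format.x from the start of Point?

Config: 0..4  cooldown  (4B, 4-aligned); 4..5  state  (1B, 1-aligned); 5..8  -- padding (3B); 8..12  x  (4B, 4-aligned); sizeof = 12, alignof = 4
0..8  width  (8B, 2-aligned)
8..9  mip_level  (1B, 1-aligned)
9..10  pitch  (1B, 1-aligned)
10..12  height  (2B, 2-aligned)
12..13  channels  (1B, 1-aligned)
13..14  layer  (1B, 1-aligned)
14..18  depth  (4B, 2-aligned)
18..30  format  (12B, 2-aligned)
within Config: x at 8
18 + 8 = 26

26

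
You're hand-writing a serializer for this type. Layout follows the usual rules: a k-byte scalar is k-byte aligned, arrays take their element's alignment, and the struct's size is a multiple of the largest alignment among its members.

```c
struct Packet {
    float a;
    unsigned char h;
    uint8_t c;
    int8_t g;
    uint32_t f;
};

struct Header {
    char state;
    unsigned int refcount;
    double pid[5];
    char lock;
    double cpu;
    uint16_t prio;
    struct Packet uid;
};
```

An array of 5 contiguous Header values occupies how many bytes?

400

Packet: 0..4  a  (4B, 4-aligned); 4..5  h  (1B, 1-aligned); 5..6  c  (1B, 1-aligned); 6..7  g  (1B, 1-aligned); 7..8  -- padding (1B); 8..12  f  (4B, 4-aligned); sizeof = 12, alignof = 4
0..1  state  (1B, 1-aligned)
1..4  -- padding (3B)
4..8  refcount  (4B, 4-aligned)
8..48  pid  (40B, 8-aligned)
48..49  lock  (1B, 1-aligned)
49..56  -- padding (7B)
56..64  cpu  (8B, 8-aligned)
64..66  prio  (2B, 2-aligned)
66..68  -- padding (2B)
68..80  uid  (12B, 4-aligned)
sizeof = 80, alignof = 8
array of 5: 5 × 80 = 400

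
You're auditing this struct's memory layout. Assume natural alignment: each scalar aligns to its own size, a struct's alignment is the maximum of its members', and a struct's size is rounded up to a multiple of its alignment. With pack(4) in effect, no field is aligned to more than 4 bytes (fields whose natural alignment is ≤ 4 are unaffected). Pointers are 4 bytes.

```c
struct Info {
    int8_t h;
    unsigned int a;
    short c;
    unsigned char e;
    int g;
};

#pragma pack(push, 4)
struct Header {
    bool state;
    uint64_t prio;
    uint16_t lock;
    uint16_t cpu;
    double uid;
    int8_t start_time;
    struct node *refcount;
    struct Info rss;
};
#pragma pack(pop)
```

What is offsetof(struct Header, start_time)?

24

Info: h at 0 (size 1, align 1) → ends 1; pad 3 to align 4 for a; a at 4 (size 4, align 4) → ends 8; c at 8 (size 2, align 2) → ends 10; e at 10 (size 1, align 1) → ends 11; pad 1 to align 4 for g; g at 12 (size 4, align 4) → ends 16; total 16 bytes, alignment 4
state at 0 (size 1, align 1) → ends 1
pad 3 to align 4 for prio
prio at 4 (size 8, align 4) → ends 12
lock at 12 (size 2, align 2) → ends 14
cpu at 14 (size 2, align 2) → ends 16
uid at 16 (size 8, align 4) → ends 24
start_time at 24 (size 1, align 1) → ends 25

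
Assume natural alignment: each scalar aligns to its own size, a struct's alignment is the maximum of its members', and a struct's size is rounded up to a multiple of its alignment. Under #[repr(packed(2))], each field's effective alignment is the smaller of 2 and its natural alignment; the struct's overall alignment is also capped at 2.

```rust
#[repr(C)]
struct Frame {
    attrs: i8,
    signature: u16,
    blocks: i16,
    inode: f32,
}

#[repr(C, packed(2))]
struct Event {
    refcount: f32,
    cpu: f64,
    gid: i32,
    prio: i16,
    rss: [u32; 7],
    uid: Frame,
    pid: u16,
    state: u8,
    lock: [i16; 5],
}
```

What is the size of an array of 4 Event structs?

Frame: 0..1  attrs  (1B, 1-aligned); 1..2  -- padding (1B); 2..4  signature  (2B, 2-aligned); 4..6  blocks  (2B, 2-aligned); 6..8  -- padding (2B); 8..12  inode  (4B, 4-aligned); sizeof = 12, alignof = 4
0..4  refcount  (4B, 2-aligned)
4..12  cpu  (8B, 2-aligned)
12..16  gid  (4B, 2-aligned)
16..18  prio  (2B, 2-aligned)
18..46  rss  (28B, 2-aligned)
46..58  uid  (12B, 2-aligned)
58..60  pid  (2B, 2-aligned)
60..61  state  (1B, 1-aligned)
61..62  -- padding (1B)
62..72  lock  (10B, 2-aligned)
sizeof = 72, alignof = 2
array of 4: 4 × 72 = 288

288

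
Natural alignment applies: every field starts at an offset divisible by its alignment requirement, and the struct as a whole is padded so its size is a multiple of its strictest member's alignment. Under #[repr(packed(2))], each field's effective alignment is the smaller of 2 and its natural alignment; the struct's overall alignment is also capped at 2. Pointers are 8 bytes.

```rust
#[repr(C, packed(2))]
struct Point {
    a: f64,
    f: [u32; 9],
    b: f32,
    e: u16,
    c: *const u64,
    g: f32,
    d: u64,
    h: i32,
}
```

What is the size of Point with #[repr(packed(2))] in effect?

@0: a [8B, align 2] → 8
@8: f [36B, align 2] → 44
@44: b [4B, align 2] → 48
@48: e [2B, align 2] → 50
@50: c [8B, align 2] → 58
@58: g [4B, align 2] → 62
@62: d [8B, align 2] → 70
@70: h [4B, align 2] → 74
size 74, align 2

74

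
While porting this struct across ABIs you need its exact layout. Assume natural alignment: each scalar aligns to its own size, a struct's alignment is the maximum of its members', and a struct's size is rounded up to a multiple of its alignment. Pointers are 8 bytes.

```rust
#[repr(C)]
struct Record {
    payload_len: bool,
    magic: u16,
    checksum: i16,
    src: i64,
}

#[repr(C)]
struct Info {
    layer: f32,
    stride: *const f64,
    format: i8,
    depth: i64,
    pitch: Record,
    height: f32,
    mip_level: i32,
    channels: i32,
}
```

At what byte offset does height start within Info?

Record: @0: payload_len [1B, align 1] → 1; +1 pad (align 2); @2: magic [2B, align 2] → 4; @4: checksum [2B, align 2] → 6; +2 pad (align 8); @8: src [8B, align 8] → 16; size 16, align 8
@0: layer [4B, align 4] → 4
+4 pad (align 8)
@8: stride [8B, align 8] → 16
@16: format [1B, align 1] → 17
+7 pad (align 8)
@24: depth [8B, align 8] → 32
@32: pitch [16B, align 8] → 48
@48: height [4B, align 4] → 52

48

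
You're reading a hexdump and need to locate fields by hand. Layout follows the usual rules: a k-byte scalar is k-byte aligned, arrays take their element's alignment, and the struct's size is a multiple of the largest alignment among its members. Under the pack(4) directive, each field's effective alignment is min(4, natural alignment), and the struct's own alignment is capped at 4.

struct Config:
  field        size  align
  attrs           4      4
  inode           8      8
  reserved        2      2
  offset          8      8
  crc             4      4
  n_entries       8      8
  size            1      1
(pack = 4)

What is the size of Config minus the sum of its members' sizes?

5

@0: attrs [4B, align 4] → 4
@4: inode [8B, align 4] → 12
@12: reserved [2B, align 2] → 14
+2 pad (align 4)
@16: offset [8B, align 4] → 24
@24: crc [4B, align 4] → 28
@28: n_entries [8B, align 4] → 36
@36: size [1B, align 1] → 37
+3 tail pad (align 4)
size 40, align 4
data bytes 35, size 40 → padding 5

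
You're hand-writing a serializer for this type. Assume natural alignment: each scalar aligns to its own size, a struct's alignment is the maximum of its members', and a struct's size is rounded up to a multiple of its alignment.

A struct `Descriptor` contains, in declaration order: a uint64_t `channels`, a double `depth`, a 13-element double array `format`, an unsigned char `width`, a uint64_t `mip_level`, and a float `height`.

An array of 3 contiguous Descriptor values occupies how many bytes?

432

@0: channels [8B, align 8] → 8
@8: depth [8B, align 8] → 16
@16: format [104B, align 8] → 120
@120: width [1B, align 1] → 121
+7 pad (align 8)
@128: mip_level [8B, align 8] → 136
@136: height [4B, align 4] → 140
+4 tail pad (align 8)
size 144, align 8
array of 3: 3 × 144 = 432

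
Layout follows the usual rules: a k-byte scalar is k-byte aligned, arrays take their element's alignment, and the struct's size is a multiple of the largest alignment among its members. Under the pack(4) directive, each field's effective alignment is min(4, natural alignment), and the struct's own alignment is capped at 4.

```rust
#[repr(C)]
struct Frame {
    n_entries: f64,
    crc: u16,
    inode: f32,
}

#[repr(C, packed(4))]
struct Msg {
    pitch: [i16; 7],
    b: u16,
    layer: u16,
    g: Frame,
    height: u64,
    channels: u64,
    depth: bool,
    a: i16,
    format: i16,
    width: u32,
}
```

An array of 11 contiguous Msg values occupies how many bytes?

Frame: @0: n_entries [8B, align 8] → 8; @8: crc [2B, align 2] → 10; +2 pad (align 4); @12: inode [4B, align 4] → 16; size 16, align 8
@0: pitch [14B, align 2] → 14
@14: b [2B, align 2] → 16
@16: layer [2B, align 2] → 18
+2 pad (align 4)
@20: g [16B, align 4] → 36
@36: height [8B, align 4] → 44
@44: channels [8B, align 4] → 52
@52: depth [1B, align 1] → 53
+1 pad (align 2)
@54: a [2B, align 2] → 56
@56: format [2B, align 2] → 58
+2 pad (align 4)
@60: width [4B, align 4] → 64
size 64, align 4
array of 11: 11 × 64 = 704

704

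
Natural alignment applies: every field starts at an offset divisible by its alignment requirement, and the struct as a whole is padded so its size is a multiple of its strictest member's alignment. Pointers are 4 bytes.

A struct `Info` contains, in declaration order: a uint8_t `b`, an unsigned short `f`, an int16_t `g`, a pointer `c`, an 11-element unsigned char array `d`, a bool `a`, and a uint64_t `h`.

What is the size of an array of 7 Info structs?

224

0..1  b  (1B, 1-aligned)
1..2  -- padding (1B)
2..4  f  (2B, 2-aligned)
4..6  g  (2B, 2-aligned)
6..8  -- padding (2B)
8..12  c  (4B, 4-aligned)
12..23  d  (11B, 1-aligned)
23..24  a  (1B, 1-aligned)
24..32  h  (8B, 8-aligned)
sizeof = 32, alignof = 8
array of 7: 7 × 32 = 224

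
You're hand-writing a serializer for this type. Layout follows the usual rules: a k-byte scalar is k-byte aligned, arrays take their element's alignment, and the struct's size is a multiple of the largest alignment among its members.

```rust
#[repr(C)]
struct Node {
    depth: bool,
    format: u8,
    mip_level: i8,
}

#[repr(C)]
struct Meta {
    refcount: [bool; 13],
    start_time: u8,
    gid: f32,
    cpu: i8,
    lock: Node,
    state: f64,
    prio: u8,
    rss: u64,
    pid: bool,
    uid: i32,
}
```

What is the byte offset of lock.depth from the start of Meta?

Node: depth at 0 (size 1, align 1) → ends 1; format at 1 (size 1, align 1) → ends 2; mip_level at 2 (size 1, align 1) → ends 3; total 3 bytes, alignment 1
refcount at 0 (size 13, align 1) → ends 13
start_time at 13 (size 1, align 1) → ends 14
pad 2 to align 4 for gid
gid at 16 (size 4, align 4) → ends 20
cpu at 20 (size 1, align 1) → ends 21
lock at 21 (size 3, align 1) → ends 24
within Node: depth at 0
21 + 0 = 21

21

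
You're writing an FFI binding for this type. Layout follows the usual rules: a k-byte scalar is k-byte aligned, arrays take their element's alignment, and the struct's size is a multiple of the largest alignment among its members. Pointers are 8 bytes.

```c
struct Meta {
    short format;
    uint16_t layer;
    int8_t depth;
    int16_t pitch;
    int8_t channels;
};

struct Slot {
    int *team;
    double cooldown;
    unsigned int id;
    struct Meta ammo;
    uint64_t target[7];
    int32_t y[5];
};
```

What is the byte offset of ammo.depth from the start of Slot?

Meta: @0: format [2B, align 2] → 2; @2: layer [2B, align 2] → 4; @4: depth [1B, align 1] → 5; +1 pad (align 2); @6: pitch [2B, align 2] → 8; @8: channels [1B, align 1] → 9; +1 tail pad (align 2); size 10, align 2
@0: team [8B, align 8] → 8
@8: cooldown [8B, align 8] → 16
@16: id [4B, align 4] → 20
@20: ammo [10B, align 2] → 30
within Meta: depth at 4
20 + 4 = 24

24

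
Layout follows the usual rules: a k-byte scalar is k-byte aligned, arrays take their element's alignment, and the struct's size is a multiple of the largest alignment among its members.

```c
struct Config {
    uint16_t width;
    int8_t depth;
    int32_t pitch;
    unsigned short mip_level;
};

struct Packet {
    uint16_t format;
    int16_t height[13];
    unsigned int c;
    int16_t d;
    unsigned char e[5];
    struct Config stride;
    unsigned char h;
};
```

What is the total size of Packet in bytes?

Config: width at 0 (size 2, align 2) → ends 2; depth at 2 (size 1, align 1) → ends 3; pad 1 to align 4 for pitch; pitch at 4 (size 4, align 4) → ends 8; mip_level at 8 (size 2, align 2) → ends 10; tail pad 2 to reach multiple of 4; total 12 bytes, alignment 4
format at 0 (size 2, align 2) → ends 2
height at 2 (size 26, align 2) → ends 28
c at 28 (size 4, align 4) → ends 32
d at 32 (size 2, align 2) → ends 34
e at 34 (size 5, align 1) → ends 39
pad 1 to align 4 for stride
stride at 40 (size 12, align 4) → ends 52
h at 52 (size 1, align 1) → ends 53
tail pad 3 to reach multiple of 4
total 56 bytes, alignment 4

56 bytes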